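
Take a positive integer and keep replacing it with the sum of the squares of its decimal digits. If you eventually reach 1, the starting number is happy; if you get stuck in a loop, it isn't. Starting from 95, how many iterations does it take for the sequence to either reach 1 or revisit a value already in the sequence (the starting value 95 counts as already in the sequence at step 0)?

10

95 → 9² + 5² = 81 + 25 = 106
106 → 1² + 0² + 6² = 1 + 0 + 36 = 37
37 → 3² + 7² = 9 + 49 = 58
58 → 5² + 8² = 25 + 64 = 89
89 → 8² + 9² = 64 + 81 = 145
145 → 1² + 4² + 5² = 1 + 16 + 25 = 42
42 → 4² + 2² = 16 + 4 = 20
20 → 2² + 0² = 4 + 0 = 4
4 → 4² = 16
16 → 1² + 6² = 1 + 36 = 37  — 37 repeats.
That took 10 steps.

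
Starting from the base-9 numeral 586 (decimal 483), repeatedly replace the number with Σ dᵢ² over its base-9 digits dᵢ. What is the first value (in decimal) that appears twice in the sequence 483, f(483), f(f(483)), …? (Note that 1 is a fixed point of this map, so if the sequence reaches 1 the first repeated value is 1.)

483 = (5,8,6)_9 → 125
125 = (1,4,8)_9 → 81
81 = (1,0,0)_9 → 1  — reached the fixed point 1.
1 → 1, so 1 is the first repeated value.

1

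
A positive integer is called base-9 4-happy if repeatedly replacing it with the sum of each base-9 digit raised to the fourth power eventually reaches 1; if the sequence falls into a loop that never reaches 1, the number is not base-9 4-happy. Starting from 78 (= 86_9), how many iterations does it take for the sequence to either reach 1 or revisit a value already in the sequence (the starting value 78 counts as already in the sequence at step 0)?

13

78 = (8,6)_9 → 8⁴ + 6⁴ = 4096 + 1296 = 5392
5392 = (7,3,5,1)_9 → 7⁴ + 3⁴ + 5⁴ + 1⁴ = 2401 + 81 + 625 + 1 = 3108
3108 = (4,2,3,3)_9 → 4⁴ + 2⁴ + 3⁴ + 3⁴ = 256 + 16 + 81 + 81 = 434
434 = (5,3,2)_9 → 5⁴ + 3⁴ + 2⁴ = 625 + 81 + 16 = 722
722 = (8,8,2)_9 → 8⁴ + 8⁴ + 2⁴ = 4096 + 4096 + 16 = 8208
8208 = (1,2,2,3,0)_9 → 1⁴ + 2⁴ + 2⁴ + 3⁴ + 0⁴ = 1 + 16 + 16 + 81 + 0 = 114
114 = (1,3,6)_9 → 1⁴ + 3⁴ + 6⁴ = 1 + 81 + 1296 = 1378
1378 = (1,8,0,1)_9 → 1⁴ + 8⁴ + 0⁴ + 1⁴ = 1 + 4096 + 0 + 1 = 4098
4098 = (5,5,5,3)_9 → 5⁴ + 5⁴ + 5⁴ + 3⁴ = 625 + 625 + 625 + 81 = 1956
1956 = (2,6,1,3)_9 → 2⁴ + 6⁴ + 1⁴ + 3⁴ = 16 + 1296 + 1 + 81 = 1394
1394 = (1,8,1,8)_9 → 1⁴ + 8⁴ + 1⁴ + 8⁴ = 1 + 4096 + 1 + 4096 = 8194
8194 = (1,2,2,1,4)_9 → 1⁴ + 2⁴ + 2⁴ + 1⁴ + 4⁴ = 1 + 16 + 16 + 1 + 256 = 290
290 = (3,5,2)_9 → 3⁴ + 5⁴ + 2⁴ = 81 + 625 + 16 = 722  — 722 repeats.
That took 13 steps.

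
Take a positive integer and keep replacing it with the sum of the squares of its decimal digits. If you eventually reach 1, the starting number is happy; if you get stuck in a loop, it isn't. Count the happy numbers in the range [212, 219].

212: 212 → 9 → 81 → 65 → 61 → 37 → 58 → 89 → 145 → 42 → 20 → 4 → 16 → 37  — not happy
213: 213 → 14 → 17 → 50 → 25 → 29 → 85 → 89 → 145 → 42 → 20 → 4 → 16 → 37 → 58 → 89  — not happy
214: 214 → 21 → 5 → 25 → 29 → 85 → 89 → 145 → 42 → 20 → 4 → 16 → 37 → 58 → 89  — not happy
215: 215 → 30 → 9 → 81 → 65 → 61 → 37 → 58 → 89 → 145 → 42 → 20 → 4 → 16 → 37  — not happy
216: 216 → 41 → 17 → 50 → 25 → 29 → 85 → 89 → 145 → 42 → 20 → 4 → 16 → 37 → 58 → 89  — not happy
217: 217 → 54 → 41 → 17 → 50 → 25 → 29 → 85 → 89 → 145 → 42 → 20 → 4 → 16 → 37 → 58 → 89  — not happy
218: 218 → 69 → 117 → 51 → 26 → 40 → 16 → 37 → 58 → 89 → 145 → 42 → 20 → 4 → 16  — not happy
219: 219 → 86 → 100 → 1  — happy
happy: 219

1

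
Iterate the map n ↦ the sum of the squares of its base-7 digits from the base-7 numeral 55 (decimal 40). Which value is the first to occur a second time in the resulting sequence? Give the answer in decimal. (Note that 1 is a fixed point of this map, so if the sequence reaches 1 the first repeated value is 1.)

2

40 = (5,5)_7 → 5² + 5² = 25 + 25 = 50
50 = (1,0,1)_7 → 1² + 0² + 1² = 1 + 0 + 1 = 2
2 = (2)_7 → 2² = 4
4 = (4)_7 → 4² = 16
16 = (2,2)_7 → 2² + 2² = 4 + 4 = 8
8 = (1,1)_7 → 1² + 1² = 1 + 1 = 2  — 2 already appeared earlier.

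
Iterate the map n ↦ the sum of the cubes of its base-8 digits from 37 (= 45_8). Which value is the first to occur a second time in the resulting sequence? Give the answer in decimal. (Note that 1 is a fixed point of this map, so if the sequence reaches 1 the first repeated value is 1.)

476

37 = (4,5)_8 → 189
189 = (2,7,5)_8 → 476
476 = (7,3,4)_8 → 434
434 = (6,6,2)_8 → 440
440 = (6,7,0)_8 → 559
559 = (1,0,5,7)_8 → 469
469 = (7,2,5)_8 → 476  — 476 already appeared earlier.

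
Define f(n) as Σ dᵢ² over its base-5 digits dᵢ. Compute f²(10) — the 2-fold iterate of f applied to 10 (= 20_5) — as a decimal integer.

16

10 = (2,0)_5 → 2² + 0² = 4
4 = (4)_5 → 4² = 16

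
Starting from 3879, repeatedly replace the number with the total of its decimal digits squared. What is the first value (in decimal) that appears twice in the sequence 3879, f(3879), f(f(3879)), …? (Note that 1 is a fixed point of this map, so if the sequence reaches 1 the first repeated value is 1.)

3879 → 3² + 8² + 7² + 9² = 203
203 → 2² + 0² + 3² = 13
13 → 1² + 3² = 10
10 → 1² + 0² = 1  — reached the fixed point 1.
1 → 1, so 1 is the first repeated value.

1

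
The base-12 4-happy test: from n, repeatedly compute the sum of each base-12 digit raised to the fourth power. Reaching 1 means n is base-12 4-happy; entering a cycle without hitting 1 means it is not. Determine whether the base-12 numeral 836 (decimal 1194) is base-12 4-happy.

not base-12 4-happy

1194 = (8,3,6)_12 → 8⁴ + 3⁴ + 6⁴ = 4096 + 81 + 1296 = 5473
5473 = (3,2,0,1)_12 → 3⁴ + 2⁴ + 0⁴ + 1⁴ = 81 + 16 + 0 + 1 = 98
98 = (8,2)_12 → 8⁴ + 2⁴ = 4096 + 16 = 4112
4112 = (2,4,6,8)_12 → 2⁴ + 4⁴ + 6⁴ + 8⁴ = 16 + 256 + 1296 + 4096 = 5664
5664 = (3,3,4,0)_12 → 3⁴ + 3⁴ + 4⁴ + 0⁴ = 81 + 81 + 256 + 0 = 418
418 = (2,10,10)_12 → 2⁴ + 10⁴ + 10⁴ = 16 + 10000 + 10000 = 20016
20016 = (11,7,0,0)_12 → 11⁴ + 7⁴ + 0⁴ + 0⁴ = 14641 + 2401 + 0 + 0 = 17042
17042 = (9,10,4,2)_12 → 9⁴ + 10⁴ + 4⁴ + 2⁴ = 6561 + 10000 + 256 + 16 = 16833
16833 = (9,8,10,9)_12 → 9⁴ + 8⁴ + 10⁴ + 9⁴ = 6561 + 4096 + 10000 + 6561 = 27218
27218 = (1,3,9,0,2)_12 → 1⁴ + 3⁴ + 9⁴ + 0⁴ + 2⁴ = 1 + 81 + 6561 + 0 + 16 = 6659
6659 = (3,10,2,11)_12 → 3⁴ + 10⁴ + 2⁴ + 11⁴ = 81 + 10000 + 16 + 14641 = 24738
24738 = (1,2,3,9,6)_12 → 1⁴ + 2⁴ + 3⁴ + 9⁴ + 6⁴ = 1 + 16 + 81 + 6561 + 1296 = 7955
7955 = (4,7,2,11)_12 → 4⁴ + 7⁴ + 2⁴ + 11⁴ = 256 + 2401 + 16 + 14641 = 17314
17314 = (10,0,2,10)_12 → 10⁴ + 0⁴ + 2⁴ + 10⁴ = 10000 + 0 + 16 + 10000 = 20016  — 20016 already seen; the sequence cycles without reaching 1.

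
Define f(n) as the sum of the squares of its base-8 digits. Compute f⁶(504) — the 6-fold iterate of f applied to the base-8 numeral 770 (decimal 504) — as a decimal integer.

20

504 = (7,7,0)_8 → 7² + 7² + 0² = 98
98 = (1,4,2)_8 → 1² + 4² + 2² = 21
21 = (2,5)_8 → 2² + 5² = 29
29 = (3,5)_8 → 3² + 5² = 34
34 = (4,2)_8 → 4² + 2² = 20
20 = (2,4)_8 → 2² + 4² = 20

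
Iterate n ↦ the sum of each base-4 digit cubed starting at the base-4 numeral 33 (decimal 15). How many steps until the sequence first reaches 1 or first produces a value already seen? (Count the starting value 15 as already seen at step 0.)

4

15 = (3,3)_4 → 3³ + 3³ = 27 + 27 = 54
54 = (3,1,2)_4 → 3³ + 1³ + 2³ = 27 + 1 + 8 = 36
36 = (2,1,0)_4 → 2³ + 1³ + 0³ = 8 + 1 + 0 = 9
9 = (2,1)_4 → 2³ + 1³ = 8 + 1 = 9  — 9 repeats.
That took 4 steps.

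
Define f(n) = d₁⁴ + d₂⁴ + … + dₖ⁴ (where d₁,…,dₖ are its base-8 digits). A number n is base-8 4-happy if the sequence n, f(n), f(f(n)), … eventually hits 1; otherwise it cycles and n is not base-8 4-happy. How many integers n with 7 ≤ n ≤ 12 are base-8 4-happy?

7: 7 → 2401 → 1138 → 1329 → 1569 → 338 → 657 → 34 → 272 → 272  — not base-8 4-happy
8: 8 → 1  — base-8 4-happy
9: 9 → 2 → 16 → 16  — not base-8 4-happy
10: 10 → 17 → 17  — not base-8 4-happy
11: 11 → 82 → 33 → 257 → 257  — not base-8 4-happy
12: 12 → 257 → 257  — not base-8 4-happy
base-8 4-happy: 8

1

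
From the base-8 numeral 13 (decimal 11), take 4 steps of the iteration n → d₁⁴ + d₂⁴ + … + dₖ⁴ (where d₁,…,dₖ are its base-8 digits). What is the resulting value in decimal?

257

11 = (1,3)_8 → 1⁴ + 3⁴ = 1 + 81 = 82
82 = (1,2,2)_8 → 1⁴ + 2⁴ + 2⁴ = 1 + 16 + 16 = 33
33 = (4,1)_8 → 4⁴ + 1⁴ = 256 + 1 = 257
257 = (4,0,1)_8 → 4⁴ + 0⁴ + 1⁴ = 256 + 0 + 1 = 257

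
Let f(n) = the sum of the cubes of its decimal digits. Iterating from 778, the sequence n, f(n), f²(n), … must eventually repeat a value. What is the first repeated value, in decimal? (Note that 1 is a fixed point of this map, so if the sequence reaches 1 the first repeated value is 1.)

778 → 7³ + 7³ + 8³ = 1198
1198 → 1³ + 1³ + 9³ + 8³ = 1243
1243 → 1³ + 2³ + 4³ + 3³ = 100
100 → 1³ + 0³ + 0³ = 1  — reached the fixed point 1.
1 → 1, so 1 is the first repeated value.

1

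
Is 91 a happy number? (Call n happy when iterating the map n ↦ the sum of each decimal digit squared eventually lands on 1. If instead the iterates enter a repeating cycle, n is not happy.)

91 → 9² + 1² = 81 + 1 = 82
82 → 8² + 2² = 64 + 4 = 68
68 → 6² + 8² = 36 + 64 = 100
100 → 1² + 0² + 0² = 1 + 0 + 0 = 1  — reached 1.

happy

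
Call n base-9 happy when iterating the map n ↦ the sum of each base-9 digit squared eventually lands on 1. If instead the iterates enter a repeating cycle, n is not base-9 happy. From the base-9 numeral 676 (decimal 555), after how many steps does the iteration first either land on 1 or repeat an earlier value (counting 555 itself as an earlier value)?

555 = (6,7,6)_9 → 121
121 = (1,4,4)_9 → 33
33 = (3,6)_9 → 45
45 = (5,0)_9 → 25
25 = (2,7)_9 → 53
53 = (5,8)_9 → 89
89 = (1,0,8)_9 → 65
65 = (7,2)_9 → 53  — 53 repeats.
That took 8 steps.

8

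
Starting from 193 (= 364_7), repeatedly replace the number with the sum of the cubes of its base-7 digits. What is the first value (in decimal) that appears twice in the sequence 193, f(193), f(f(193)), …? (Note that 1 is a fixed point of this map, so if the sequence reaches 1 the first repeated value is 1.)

1

193 = (3,6,4)_7 → 307
307 = (6,1,6)_7 → 433
433 = (1,1,5,6)_7 → 343
343 = (1,0,0,0)_7 → 1  — reached the fixed point 1.
1 → 1, so 1 is the first repeated value.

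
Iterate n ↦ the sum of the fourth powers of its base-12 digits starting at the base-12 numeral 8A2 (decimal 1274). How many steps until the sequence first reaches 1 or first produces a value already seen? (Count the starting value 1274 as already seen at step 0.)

1274 = (8,10,2)_12 → 8⁴ + 10⁴ + 2⁴ = 14112
14112 = (8,2,0,0)_12 → 8⁴ + 2⁴ + 0⁴ + 0⁴ = 4112
4112 = (2,4,6,8)_12 → 2⁴ + 4⁴ + 6⁴ + 8⁴ = 5664
5664 = (3,3,4,0)_12 → 3⁴ + 3⁴ + 4⁴ + 0⁴ = 418
418 = (2,10,10)_12 → 2⁴ + 10⁴ + 10⁴ = 20016
20016 = (11,7,0,0)_12 → 11⁴ + 7⁴ + 0⁴ + 0⁴ = 17042
17042 = (9,10,4,2)_12 → 9⁴ + 10⁴ + 4⁴ + 2⁴ = 16833
16833 = (9,8,10,9)_12 → 9⁴ + 8⁴ + 10⁴ + 9⁴ = 27218
27218 = (1,3,9,0,2)_12 → 1⁴ + 3⁴ + 9⁴ + 0⁴ + 2⁴ = 6659
6659 = (3,10,2,11)_12 → 3⁴ + 10⁴ + 2⁴ + 11⁴ = 24738
24738 = (1,2,3,9,6)_12 → 1⁴ + 2⁴ + 3⁴ + 9⁴ + 6⁴ = 7955
7955 = (4,7,2,11)_12 → 4⁴ + 7⁴ + 2⁴ + 11⁴ = 17314
17314 = (10,0,2,10)_12 → 10⁴ + 0⁴ + 2⁴ + 10⁴ = 20016  — 20016 repeats.
That took 13 steps.

13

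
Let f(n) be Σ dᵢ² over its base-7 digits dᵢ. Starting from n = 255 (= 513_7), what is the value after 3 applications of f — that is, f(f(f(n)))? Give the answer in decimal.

255 = (5,1,3)_7 → 5² + 1² + 3² = 35
35 = (5,0)_7 → 5² + 0² = 25
25 = (3,4)_7 → 3² + 4² = 25

25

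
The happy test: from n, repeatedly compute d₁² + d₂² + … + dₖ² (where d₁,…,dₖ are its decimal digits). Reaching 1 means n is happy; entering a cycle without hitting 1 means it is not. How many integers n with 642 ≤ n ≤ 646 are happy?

642: 642 → 56 → 61 → 37 → 58 → 89 → 145 → 42 → 20 → 4 → 16 → 37  (repeats 37)
643: 643 → 61 → 37 → 58 → 89 → 145 → 42 → 20 → 4 → 16 → 37  (repeats 37)
644: 644 → 68 → 100 → 1  (reaches 1)
645: 645 → 77 → 98 → 145 → 42 → 20 → 4 → 16 → 37 → 58 → 89 → 145  (repeats 145)
646: 646 → 88 → 128 → 69 → 117 → 51 → 26 → 40 → 16 → 37 → 58 → 89 → 145 → 42 → 20 → 4 → 16  (repeats 16)
happy: 644

1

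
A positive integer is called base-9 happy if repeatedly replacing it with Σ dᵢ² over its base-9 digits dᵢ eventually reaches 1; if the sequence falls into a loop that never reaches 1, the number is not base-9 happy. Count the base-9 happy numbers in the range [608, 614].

608: 608 → 90 → 2 → 4 → 16 → 50 → 50  — not base-9 happy
609: 609 → 101 → 9 → 1  — base-9 happy
610: 610 → 114 → 46 → 26 → 68 → 74 → 68  — not base-9 happy
611: 611 → 129 → 35 → 73 → 65 → 53 → 89 → 65  — not base-9 happy
612: 612 → 74 → 68 → 74  — not base-9 happy
613: 613 → 75 → 73 → 65 → 53 → 89 → 65  — not base-9 happy
614: 614 → 78 → 100 → 6 → 36 → 16 → 50 → 50  — not base-9 happy
base-9 happy: 609

1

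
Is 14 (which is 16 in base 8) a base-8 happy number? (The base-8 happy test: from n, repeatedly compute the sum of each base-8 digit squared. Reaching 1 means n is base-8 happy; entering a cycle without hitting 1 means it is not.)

not base-8 happy

14 = (1,6)_8 → 1² + 6² = 1 + 36 = 37
37 = (4,5)_8 → 4² + 5² = 16 + 25 = 41
41 = (5,1)_8 → 5² + 1² = 25 + 1 = 26
26 = (3,2)_8 → 3² + 2² = 9 + 4 = 13
13 = (1,5)_8 → 1² + 5² = 1 + 25 = 26  — 26 already seen; the sequence cycles without reaching 1.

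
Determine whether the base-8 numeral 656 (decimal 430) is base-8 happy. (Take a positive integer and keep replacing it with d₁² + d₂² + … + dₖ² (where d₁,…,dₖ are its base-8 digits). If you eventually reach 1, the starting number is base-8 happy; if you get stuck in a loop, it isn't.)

430 = (6,5,6)_8 → 6² + 5² + 6² = 97
97 = (1,4,1)_8 → 1² + 4² + 1² = 18
18 = (2,2)_8 → 2² + 2² = 8
8 = (1,0)_8 → 1² + 0² = 1  — reached 1.

base-8 happy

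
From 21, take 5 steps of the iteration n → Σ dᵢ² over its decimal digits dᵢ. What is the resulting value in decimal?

21 → 2² + 1² = 4 + 1 = 5
5 → 5² = 25
25 → 2² + 5² = 4 + 25 = 29
29 → 2² + 9² = 4 + 81 = 85
85 → 8² + 5² = 64 + 25 = 89

89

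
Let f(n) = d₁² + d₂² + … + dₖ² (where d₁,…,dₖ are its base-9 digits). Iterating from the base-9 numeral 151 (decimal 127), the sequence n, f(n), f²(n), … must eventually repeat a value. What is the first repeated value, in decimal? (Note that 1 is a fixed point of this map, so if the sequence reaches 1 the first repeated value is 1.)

127 = (1,5,1)_9 → 27
27 = (3,0)_9 → 9
9 = (1,0)_9 → 1  — reached the fixed point 1.
1 → 1, so 1 is the first repeated value.

1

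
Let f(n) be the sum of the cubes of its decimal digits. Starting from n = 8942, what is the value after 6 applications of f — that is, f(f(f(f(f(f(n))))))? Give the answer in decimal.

8942 → 8³ + 9³ + 4³ + 2³ = 1313
1313 → 1³ + 3³ + 1³ + 3³ = 56
56 → 5³ + 6³ = 341
341 → 3³ + 4³ + 1³ = 92
92 → 9³ + 2³ = 737
737 → 7³ + 3³ + 7³ = 713

713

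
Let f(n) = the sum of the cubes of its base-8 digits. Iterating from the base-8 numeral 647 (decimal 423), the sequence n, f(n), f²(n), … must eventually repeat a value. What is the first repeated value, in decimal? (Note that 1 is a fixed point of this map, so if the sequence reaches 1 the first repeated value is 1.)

559

423 = (6,4,7)_8 → 623
623 = (1,1,5,7)_8 → 470
470 = (7,2,6)_8 → 567
567 = (1,0,6,7)_8 → 560
560 = (1,0,6,0)_8 → 217
217 = (3,3,1)_8 → 55
55 = (6,7)_8 → 559
559 = (1,0,5,7)_8 → 469
469 = (7,2,5)_8 → 476
476 = (7,3,4)_8 → 434
434 = (6,6,2)_8 → 440
440 = (6,7,0)_8 → 559  — 559 already appeared earlier.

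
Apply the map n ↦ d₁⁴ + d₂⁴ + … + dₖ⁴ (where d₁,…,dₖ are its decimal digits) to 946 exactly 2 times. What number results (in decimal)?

946 → 9⁴ + 4⁴ + 6⁴ = 6561 + 256 + 1296 = 8113
8113 → 8⁴ + 1⁴ + 1⁴ + 3⁴ = 4096 + 1 + 1 + 81 = 4179

4179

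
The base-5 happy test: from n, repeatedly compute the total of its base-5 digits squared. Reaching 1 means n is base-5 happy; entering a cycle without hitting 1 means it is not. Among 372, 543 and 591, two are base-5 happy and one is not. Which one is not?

372: 372 → 40 → 10 → 4 → 16 → 10  — repeats 10 (not base-5 happy)
543: 543 → 35 → 5 → 1  — reaches 1 (base-5 happy)
591: 591 → 35 → 5 → 1  — reaches 1 (base-5 happy)

372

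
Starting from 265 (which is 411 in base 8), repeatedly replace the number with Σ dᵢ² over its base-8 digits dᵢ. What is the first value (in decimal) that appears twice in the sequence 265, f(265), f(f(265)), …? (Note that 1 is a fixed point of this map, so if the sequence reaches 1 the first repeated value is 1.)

1

265 = (4,1,1)_8 → 4² + 1² + 1² = 16 + 1 + 1 = 18
18 = (2,2)_8 → 2² + 2² = 4 + 4 = 8
8 = (1,0)_8 → 1² + 0² = 1 + 0 = 1  — reached the fixed point 1.
1 → 1, so 1 is the first repeated value.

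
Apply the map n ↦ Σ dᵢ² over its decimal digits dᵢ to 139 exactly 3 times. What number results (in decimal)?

68

139 → 1² + 3² + 9² = 91
91 → 9² + 1² = 82
82 → 8² + 2² = 68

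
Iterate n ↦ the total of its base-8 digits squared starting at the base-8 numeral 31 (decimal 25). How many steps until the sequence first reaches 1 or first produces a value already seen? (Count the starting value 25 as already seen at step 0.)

3

25 = (3,1)_8 → 3² + 1² = 9 + 1 = 10
10 = (1,2)_8 → 1² + 2² = 1 + 4 = 5
5 = (5)_8 → 5² = 25  — 25 repeats.
That took 3 steps.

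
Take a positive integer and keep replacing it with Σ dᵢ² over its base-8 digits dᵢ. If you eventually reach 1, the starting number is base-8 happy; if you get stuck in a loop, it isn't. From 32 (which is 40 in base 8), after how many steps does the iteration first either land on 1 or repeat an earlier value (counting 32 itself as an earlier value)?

32 = (4,0)_8 → 16
16 = (2,0)_8 → 4
4 = (4)_8 → 16  — 16 repeats.
That took 3 steps.

3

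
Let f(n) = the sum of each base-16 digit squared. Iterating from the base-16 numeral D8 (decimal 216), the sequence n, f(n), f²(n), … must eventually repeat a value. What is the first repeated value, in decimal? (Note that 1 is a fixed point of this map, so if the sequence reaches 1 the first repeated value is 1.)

1

216 = (13,8)_16 → 233
233 = (14,9)_16 → 277
277 = (1,1,5)_16 → 27
27 = (1,11)_16 → 122
122 = (7,10)_16 → 149
149 = (9,5)_16 → 106
106 = (6,10)_16 → 136
136 = (8,8)_16 → 128
128 = (8,0)_16 → 64
64 = (4,0)_16 → 16
16 = (1,0)_16 → 1  — reached the fixed point 1.
1 → 1, so 1 is the first repeated value.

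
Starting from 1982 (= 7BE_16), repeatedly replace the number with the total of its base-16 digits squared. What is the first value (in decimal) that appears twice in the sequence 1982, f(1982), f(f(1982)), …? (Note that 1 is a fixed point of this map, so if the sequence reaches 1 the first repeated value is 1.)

1

1982 = (7,11,14)_16 → 7² + 11² + 14² = 366
366 = (1,6,14)_16 → 1² + 6² + 14² = 233
233 = (14,9)_16 → 14² + 9² = 277
277 = (1,1,5)_16 → 1² + 1² + 5² = 27
27 = (1,11)_16 → 1² + 11² = 122
122 = (7,10)_16 → 7² + 10² = 149
149 = (9,5)_16 → 9² + 5² = 106
106 = (6,10)_16 → 6² + 10² = 136
136 = (8,8)_16 → 8² + 8² = 128
128 = (8,0)_16 → 8² + 0² = 64
64 = (4,0)_16 → 4² + 0² = 16
16 = (1,0)_16 → 1² + 0² = 1  — reached the fixed point 1.
1 → 1, so 1 is the first repeated value.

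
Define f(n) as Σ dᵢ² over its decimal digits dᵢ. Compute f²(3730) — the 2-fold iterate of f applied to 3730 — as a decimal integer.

3730 → 67
67 → 85

85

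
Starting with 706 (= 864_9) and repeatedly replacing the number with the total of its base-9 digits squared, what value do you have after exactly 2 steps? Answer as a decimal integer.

706 = (8,6,4)_9 → 116
116 = (1,3,8)_9 → 74

74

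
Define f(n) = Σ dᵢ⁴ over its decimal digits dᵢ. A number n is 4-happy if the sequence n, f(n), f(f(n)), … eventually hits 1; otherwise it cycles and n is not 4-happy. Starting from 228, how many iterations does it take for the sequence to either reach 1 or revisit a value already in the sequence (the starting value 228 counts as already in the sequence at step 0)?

228 → 2⁴ + 2⁴ + 8⁴ = 4128
4128 → 4⁴ + 1⁴ + 2⁴ + 8⁴ = 4369
4369 → 4⁴ + 3⁴ + 6⁴ + 9⁴ = 8194
8194 → 8⁴ + 1⁴ + 9⁴ + 4⁴ = 10914
10914 → 1⁴ + 0⁴ + 9⁴ + 1⁴ + 4⁴ = 6819
6819 → 6⁴ + 8⁴ + 1⁴ + 9⁴ = 11954
11954 → 1⁴ + 1⁴ + 9⁴ + 5⁴ + 4⁴ = 7444
7444 → 7⁴ + 4⁴ + 4⁴ + 4⁴ = 3169
3169 → 3⁴ + 1⁴ + 6⁴ + 9⁴ = 7939
7939 → 7⁴ + 9⁴ + 3⁴ + 9⁴ = 15604
15604 → 1⁴ + 5⁴ + 6⁴ + 0⁴ + 4⁴ = 2178
2178 → 2⁴ + 1⁴ + 7⁴ + 8⁴ = 6514
6514 → 6⁴ + 5⁴ + 1⁴ + 4⁴ = 2178  — 2178 repeats.
That took 13 steps.

13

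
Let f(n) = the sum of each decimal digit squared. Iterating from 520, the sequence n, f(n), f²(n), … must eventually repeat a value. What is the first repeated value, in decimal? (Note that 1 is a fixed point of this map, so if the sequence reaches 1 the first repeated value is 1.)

520 → 29
29 → 85
85 → 89
89 → 145
145 → 42
42 → 20
20 → 4
4 → 16
16 → 37
37 → 58
58 → 89  — 89 already appeared earlier.

89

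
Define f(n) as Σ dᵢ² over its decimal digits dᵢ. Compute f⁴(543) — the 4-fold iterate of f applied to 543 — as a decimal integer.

85

543 → 5² + 4² + 3² = 50
50 → 5² + 0² = 25
25 → 2² + 5² = 29
29 → 2² + 9² = 85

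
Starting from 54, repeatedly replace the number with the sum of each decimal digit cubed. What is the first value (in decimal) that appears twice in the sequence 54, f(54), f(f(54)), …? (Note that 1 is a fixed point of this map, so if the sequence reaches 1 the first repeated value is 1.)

153

54 → 5³ + 4³ = 189
189 → 1³ + 8³ + 9³ = 1242
1242 → 1³ + 2³ + 4³ + 2³ = 81
81 → 8³ + 1³ = 513
513 → 5³ + 1³ + 3³ = 153
153 → 1³ + 5³ + 3³ = 153  — 153 already appeared earlier.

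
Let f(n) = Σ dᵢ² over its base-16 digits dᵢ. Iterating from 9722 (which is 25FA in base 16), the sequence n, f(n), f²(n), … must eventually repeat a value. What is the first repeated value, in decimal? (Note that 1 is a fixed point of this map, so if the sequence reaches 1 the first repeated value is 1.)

85

9722 = (2,5,15,10)_16 → 2² + 5² + 15² + 10² = 4 + 25 + 225 + 100 = 354
354 = (1,6,2)_16 → 1² + 6² + 2² = 1 + 36 + 4 = 41
41 = (2,9)_16 → 2² + 9² = 4 + 81 = 85
85 = (5,5)_16 → 5² + 5² = 25 + 25 = 50
50 = (3,2)_16 → 3² + 2² = 9 + 4 = 13
13 = (13)_16 → 13² = 169
169 = (10,9)_16 → 10² + 9² = 100 + 81 = 181
181 = (11,5)_16 → 11² + 5² = 121 + 25 = 146
146 = (9,2)_16 → 9² + 2² = 81 + 4 = 85  — 85 already appeared earlier.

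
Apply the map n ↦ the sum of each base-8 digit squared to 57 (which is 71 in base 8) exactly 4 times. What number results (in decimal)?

10

57 = (7,1)_8 → 50
50 = (6,2)_8 → 40
40 = (5,0)_8 → 25
25 = (3,1)_8 → 10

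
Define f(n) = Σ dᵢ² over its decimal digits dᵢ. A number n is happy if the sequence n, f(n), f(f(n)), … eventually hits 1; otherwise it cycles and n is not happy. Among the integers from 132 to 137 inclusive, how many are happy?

1

132: 132 → 14 → 17 → 50 → 25 → 29 → 85 → 89 → 145 → 42 → 20 → 4 → 16 → 37 → 58 → 89  — not happy
133: 133 → 19 → 82 → 68 → 100 → 1  — happy
134: 134 → 26 → 40 → 16 → 37 → 58 → 89 → 145 → 42 → 20 → 4 → 16  — not happy
135: 135 → 35 → 34 → 25 → 29 → 85 → 89 → 145 → 42 → 20 → 4 → 16 → 37 → 58 → 89  — not happy
136: 136 → 46 → 52 → 29 → 85 → 89 → 145 → 42 → 20 → 4 → 16 → 37 → 58 → 89  — not happy
137: 137 → 59 → 106 → 37 → 58 → 89 → 145 → 42 → 20 → 4 → 16 → 37  — not happy
happy: 133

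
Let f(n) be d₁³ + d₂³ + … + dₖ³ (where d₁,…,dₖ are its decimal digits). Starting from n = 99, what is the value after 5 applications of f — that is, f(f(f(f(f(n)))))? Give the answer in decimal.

99 → 9³ + 9³ = 1458
1458 → 1³ + 4³ + 5³ + 8³ = 702
702 → 7³ + 0³ + 2³ = 351
351 → 3³ + 5³ + 1³ = 153
153 → 1³ + 5³ + 3³ = 153

153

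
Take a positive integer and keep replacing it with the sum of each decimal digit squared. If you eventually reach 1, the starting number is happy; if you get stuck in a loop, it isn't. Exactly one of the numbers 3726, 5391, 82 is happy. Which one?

3726: 3726 → 98 → 145 → 42 → 20 → 4 → 16 → 37 → 58 → 89 → 145  — repeats 145 (not happy)
5391: 5391 → 116 → 38 → 73 → 58 → 89 → 145 → 42 → 20 → 4 → 16 → 37 → 58  — repeats 58 (not happy)
82: 82 → 68 → 100 → 1  — reaches 1 (happy)

82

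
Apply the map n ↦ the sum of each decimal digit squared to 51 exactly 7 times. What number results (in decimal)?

145

51 → 5² + 1² = 25 + 1 = 26
26 → 2² + 6² = 4 + 36 = 40
40 → 4² + 0² = 16 + 0 = 16
16 → 1² + 6² = 1 + 36 = 37
37 → 3² + 7² = 9 + 49 = 58
58 → 5² + 8² = 25 + 64 = 89
89 → 8² + 9² = 64 + 81 = 145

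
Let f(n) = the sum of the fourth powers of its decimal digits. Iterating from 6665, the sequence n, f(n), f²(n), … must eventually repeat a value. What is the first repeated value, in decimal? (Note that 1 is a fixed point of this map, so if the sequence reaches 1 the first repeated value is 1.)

6665 → 6⁴ + 6⁴ + 6⁴ + 5⁴ = 1296 + 1296 + 1296 + 625 = 4513
4513 → 4⁴ + 5⁴ + 1⁴ + 3⁴ = 256 + 625 + 1 + 81 = 963
963 → 9⁴ + 6⁴ + 3⁴ = 6561 + 1296 + 81 = 7938
7938 → 7⁴ + 9⁴ + 3⁴ + 8⁴ = 2401 + 6561 + 81 + 4096 = 13139
13139 → 1⁴ + 3⁴ + 1⁴ + 3⁴ + 9⁴ = 1 + 81 + 1 + 81 + 6561 = 6725
6725 → 6⁴ + 7⁴ + 2⁴ + 5⁴ = 1296 + 2401 + 16 + 625 = 4338
4338 → 4⁴ + 3⁴ + 3⁴ + 8⁴ = 256 + 81 + 81 + 4096 = 4514
4514 → 4⁴ + 5⁴ + 1⁴ + 4⁴ = 256 + 625 + 1 + 256 = 1138
1138 → 1⁴ + 1⁴ + 3⁴ + 8⁴ = 1 + 1 + 81 + 4096 = 4179
4179 → 4⁴ + 1⁴ + 7⁴ + 9⁴ = 256 + 1 + 2401 + 6561 = 9219
9219 → 9⁴ + 2⁴ + 1⁴ + 9⁴ = 6561 + 16 + 1 + 6561 = 13139  — 13139 already appeared earlier.

13139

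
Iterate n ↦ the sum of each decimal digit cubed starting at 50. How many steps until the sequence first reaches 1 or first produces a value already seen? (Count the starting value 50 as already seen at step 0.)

50 → 5³ + 0³ = 125 + 0 = 125
125 → 1³ + 2³ + 5³ = 1 + 8 + 125 = 134
134 → 1³ + 3³ + 4³ = 1 + 27 + 64 = 92
92 → 9³ + 2³ = 729 + 8 = 737
737 → 7³ + 3³ + 7³ = 343 + 27 + 343 = 713
713 → 7³ + 1³ + 3³ = 343 + 1 + 27 = 371
371 → 3³ + 7³ + 1³ = 27 + 343 + 1 = 371  — 371 repeats.
That took 7 steps.

7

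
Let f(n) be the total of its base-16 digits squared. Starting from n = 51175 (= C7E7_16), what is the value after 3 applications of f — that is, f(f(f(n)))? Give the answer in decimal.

277

51175 = (12,7,14,7)_16 → 12² + 7² + 14² + 7² = 438
438 = (1,11,6)_16 → 1² + 11² + 6² = 158
158 = (9,14)_16 → 9² + 14² = 277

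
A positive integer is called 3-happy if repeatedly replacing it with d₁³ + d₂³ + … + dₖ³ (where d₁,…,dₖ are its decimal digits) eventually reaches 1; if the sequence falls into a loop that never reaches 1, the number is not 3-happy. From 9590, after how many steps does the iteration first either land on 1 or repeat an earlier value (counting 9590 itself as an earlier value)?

12

9590 → 9³ + 5³ + 9³ + 0³ = 1583
1583 → 1³ + 5³ + 8³ + 3³ = 665
665 → 6³ + 6³ + 5³ = 557
557 → 5³ + 5³ + 7³ = 593
593 → 5³ + 9³ + 3³ = 881
881 → 8³ + 8³ + 1³ = 1025
1025 → 1³ + 0³ + 2³ + 5³ = 134
134 → 1³ + 3³ + 4³ = 92
92 → 9³ + 2³ = 737
737 → 7³ + 3³ + 7³ = 713
713 → 7³ + 1³ + 3³ = 371
371 → 3³ + 7³ + 1³ = 371  — 371 repeats.
That took 12 steps.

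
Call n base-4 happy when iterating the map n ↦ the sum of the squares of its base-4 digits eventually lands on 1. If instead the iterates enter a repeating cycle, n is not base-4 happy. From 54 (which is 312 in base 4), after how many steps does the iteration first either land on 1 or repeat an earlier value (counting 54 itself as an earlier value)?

54 = (3,1,2)_4 → 3² + 1² + 2² = 9 + 1 + 4 = 14
14 = (3,2)_4 → 3² + 2² = 9 + 4 = 13
13 = (3,1)_4 → 3² + 1² = 9 + 1 = 10
10 = (2,2)_4 → 2² + 2² = 4 + 4 = 8
8 = (2,0)_4 → 2² + 0² = 4 + 0 = 4
4 = (1,0)_4 → 1² + 0² = 1 + 0 = 1  — reached 1.
That took 6 steps.

6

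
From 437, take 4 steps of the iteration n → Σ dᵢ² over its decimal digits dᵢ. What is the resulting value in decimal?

437 → 4² + 3² + 7² = 74
74 → 7² + 4² = 65
65 → 6² + 5² = 61
61 → 6² + 1² = 37

37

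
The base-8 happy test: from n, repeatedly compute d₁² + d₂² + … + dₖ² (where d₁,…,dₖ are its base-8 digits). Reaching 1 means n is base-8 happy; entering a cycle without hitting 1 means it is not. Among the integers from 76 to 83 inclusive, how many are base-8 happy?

2

76: 76 → 18 → 8 → 1  (reaches 1)
77: 77 → 27 → 18 → 8 → 1  (reaches 1)
78: 78 → 38 → 52 → 52  (repeats 52)
79: 79 → 51 → 45 → 50 → 40 → 25 → 10 → 5 → 25  (repeats 25)
80: 80 → 5 → 25 → 10 → 5  (repeats 5)
81: 81 → 6 → 36 → 32 → 16 → 4 → 16  (repeats 16)
82: 82 → 9 → 2 → 4 → 16 → 4  (repeats 4)
83: 83 → 14 → 37 → 41 → 26 → 13 → 26  (repeats 26)
base-8 happy: 76, 77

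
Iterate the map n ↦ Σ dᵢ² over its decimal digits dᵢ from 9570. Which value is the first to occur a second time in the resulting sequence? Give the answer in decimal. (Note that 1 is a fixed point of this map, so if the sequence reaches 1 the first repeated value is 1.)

16

9570 → 155
155 → 51
51 → 26
26 → 40
40 → 16
16 → 37
37 → 58
58 → 89
89 → 145
145 → 42
42 → 20
20 → 4
4 → 16  — 16 already appeared earlier.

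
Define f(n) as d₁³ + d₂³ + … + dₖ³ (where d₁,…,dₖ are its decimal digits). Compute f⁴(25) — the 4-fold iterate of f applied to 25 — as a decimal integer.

133

25 → 2³ + 5³ = 8 + 125 = 133
133 → 1³ + 3³ + 3³ = 1 + 27 + 27 = 55
55 → 5³ + 5³ = 125 + 125 = 250
250 → 2³ + 5³ + 0³ = 8 + 125 + 0 = 133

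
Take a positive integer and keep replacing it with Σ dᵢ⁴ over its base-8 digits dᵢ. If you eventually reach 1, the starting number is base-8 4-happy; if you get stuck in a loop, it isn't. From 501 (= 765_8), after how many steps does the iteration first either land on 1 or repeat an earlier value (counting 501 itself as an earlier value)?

10

501 = (7,6,5)_8 → 7⁴ + 6⁴ + 5⁴ = 4322
4322 = (1,0,3,4,2)_8 → 1⁴ + 0⁴ + 3⁴ + 4⁴ + 2⁴ = 354
354 = (5,4,2)_8 → 5⁴ + 4⁴ + 2⁴ = 897
897 = (1,6,0,1)_8 → 1⁴ + 6⁴ + 0⁴ + 1⁴ = 1298
1298 = (2,4,2,2)_8 → 2⁴ + 4⁴ + 2⁴ + 2⁴ = 304
304 = (4,6,0)_8 → 4⁴ + 6⁴ + 0⁴ = 1552
1552 = (3,0,2,0)_8 → 3⁴ + 0⁴ + 2⁴ + 0⁴ = 97
97 = (1,4,1)_8 → 1⁴ + 4⁴ + 1⁴ = 258
258 = (4,0,2)_8 → 4⁴ + 0⁴ + 2⁴ = 272
272 = (4,2,0)_8 → 4⁴ + 2⁴ + 0⁴ = 272  — 272 repeats.
That took 10 steps.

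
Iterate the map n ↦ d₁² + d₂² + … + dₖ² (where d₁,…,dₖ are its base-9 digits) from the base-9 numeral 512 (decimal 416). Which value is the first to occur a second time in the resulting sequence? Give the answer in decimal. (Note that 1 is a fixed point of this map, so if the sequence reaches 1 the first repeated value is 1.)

50

416 = (5,1,2)_9 → 5² + 1² + 2² = 30
30 = (3,3)_9 → 3² + 3² = 18
18 = (2,0)_9 → 2² + 0² = 4
4 = (4)_9 → 4² = 16
16 = (1,7)_9 → 1² + 7² = 50
50 = (5,5)_9 → 5² + 5² = 50  — 50 already appeared earlier.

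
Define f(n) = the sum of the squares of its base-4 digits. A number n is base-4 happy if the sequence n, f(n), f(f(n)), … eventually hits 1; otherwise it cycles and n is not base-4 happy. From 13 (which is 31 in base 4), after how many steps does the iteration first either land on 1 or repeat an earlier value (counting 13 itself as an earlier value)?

4

13 = (3,1)_4 → 10
10 = (2,2)_4 → 8
8 = (2,0)_4 → 4
4 = (1,0)_4 → 1  — reached 1.
That took 4 steps.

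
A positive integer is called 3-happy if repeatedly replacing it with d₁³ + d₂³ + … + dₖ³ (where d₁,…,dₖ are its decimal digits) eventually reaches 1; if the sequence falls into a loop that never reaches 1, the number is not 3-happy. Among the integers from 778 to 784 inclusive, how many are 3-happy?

1

778: 778 → 1198 → 1243 → 100 → 1  — 3-happy
779: 779 → 1415 → 191 → 731 → 371 → 371  — not 3-happy
780: 780 → 855 → 762 → 567 → 684 → 792 → 1080 → 513 → 153 → 153  — not 3-happy
781: 781 → 856 → 853 → 664 → 496 → 1009 → 730 → 370 → 370  — not 3-happy
782: 782 → 863 → 755 → 593 → 881 → 1025 → 134 → 92 → 737 → 713 → 371 → 371  — not 3-happy
783: 783 → 882 → 1032 → 36 → 243 → 99 → 1458 → 702 → 351 → 153 → 153  — not 3-happy
784: 784 → 919 → 1459 → 919  — not 3-happy
3-happy: 778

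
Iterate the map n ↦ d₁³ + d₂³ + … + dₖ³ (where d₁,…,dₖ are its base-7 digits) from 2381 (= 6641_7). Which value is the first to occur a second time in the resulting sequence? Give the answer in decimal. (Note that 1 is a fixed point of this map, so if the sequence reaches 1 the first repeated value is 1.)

2381 = (6,6,4,1)_7 → 6³ + 6³ + 4³ + 1³ = 216 + 216 + 64 + 1 = 497
497 = (1,3,1,0)_7 → 1³ + 3³ + 1³ + 0³ = 1 + 27 + 1 + 0 = 29
29 = (4,1)_7 → 4³ + 1³ = 64 + 1 = 65
65 = (1,2,2)_7 → 1³ + 2³ + 2³ = 1 + 8 + 8 = 17
17 = (2,3)_7 → 2³ + 3³ = 8 + 27 = 35
35 = (5,0)_7 → 5³ + 0³ = 125 + 0 = 125
125 = (2,3,6)_7 → 2³ + 3³ + 6³ = 8 + 27 + 216 = 251
251 = (5,0,6)_7 → 5³ + 0³ + 6³ = 125 + 0 + 216 = 341
341 = (6,6,5)_7 → 6³ + 6³ + 5³ = 216 + 216 + 125 = 557
557 = (1,4,2,4)_7 → 1³ + 4³ + 2³ + 4³ = 1 + 64 + 8 + 64 = 137
137 = (2,5,4)_7 → 2³ + 5³ + 4³ = 8 + 125 + 64 = 197
197 = (4,0,1)_7 → 4³ + 0³ + 1³ = 64 + 0 + 1 = 65  — 65 already appeared earlier.

65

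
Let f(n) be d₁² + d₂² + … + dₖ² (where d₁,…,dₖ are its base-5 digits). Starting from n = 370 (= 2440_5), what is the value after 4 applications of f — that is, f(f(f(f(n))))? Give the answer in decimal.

4

370 = (2,4,4,0)_5 → 2² + 4² + 4² + 0² = 4 + 16 + 16 + 0 = 36
36 = (1,2,1)_5 → 1² + 2² + 1² = 1 + 4 + 1 = 6
6 = (1,1)_5 → 1² + 1² = 1 + 1 = 2
2 = (2)_5 → 2² = 4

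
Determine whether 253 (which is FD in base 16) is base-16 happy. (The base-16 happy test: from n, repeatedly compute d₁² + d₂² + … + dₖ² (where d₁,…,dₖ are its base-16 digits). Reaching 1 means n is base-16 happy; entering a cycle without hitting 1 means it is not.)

253 = (15,13)_16 → 15² + 13² = 394
394 = (1,8,10)_16 → 1² + 8² + 10² = 165
165 = (10,5)_16 → 10² + 5² = 125
125 = (7,13)_16 → 7² + 13² = 218
218 = (13,10)_16 → 13² + 10² = 269
269 = (1,0,13)_16 → 1² + 0² + 13² = 170
170 = (10,10)_16 → 10² + 10² = 200
200 = (12,8)_16 → 12² + 8² = 208
208 = (13,0)_16 → 13² + 0² = 169
169 = (10,9)_16 → 10² + 9² = 181
181 = (11,5)_16 → 11² + 5² = 146
146 = (9,2)_16 → 9² + 2² = 85
85 = (5,5)_16 → 5² + 5² = 50
50 = (3,2)_16 → 3² + 2² = 13
13 = (13)_16 → 13² = 169  — 169 already seen; the sequence cycles without reaching 1.

not base-16 happy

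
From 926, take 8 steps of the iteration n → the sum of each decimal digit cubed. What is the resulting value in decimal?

371

926 → 9³ + 2³ + 6³ = 729 + 8 + 216 = 953
953 → 9³ + 5³ + 3³ = 729 + 125 + 27 = 881
881 → 8³ + 8³ + 1³ = 512 + 512 + 1 = 1025
1025 → 1³ + 0³ + 2³ + 5³ = 1 + 0 + 8 + 125 = 134
134 → 1³ + 3³ + 4³ = 1 + 27 + 64 = 92
92 → 9³ + 2³ = 729 + 8 = 737
737 → 7³ + 3³ + 7³ = 343 + 27 + 343 = 713
713 → 7³ + 1³ + 3³ = 343 + 1 + 27 = 371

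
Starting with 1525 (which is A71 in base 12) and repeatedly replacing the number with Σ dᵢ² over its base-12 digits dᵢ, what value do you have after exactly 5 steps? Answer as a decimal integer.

1525 = (10,7,1)_12 → 10² + 7² + 1² = 150
150 = (1,0,6)_12 → 1² + 0² + 6² = 37
37 = (3,1)_12 → 3² + 1² = 10
10 = (10)_12 → 10² = 100
100 = (8,4)_12 → 8² + 4² = 80

80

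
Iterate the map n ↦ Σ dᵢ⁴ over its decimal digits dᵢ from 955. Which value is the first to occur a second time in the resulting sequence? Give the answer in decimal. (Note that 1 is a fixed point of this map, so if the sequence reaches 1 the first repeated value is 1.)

955 → 9⁴ + 5⁴ + 5⁴ = 6561 + 625 + 625 = 7811
7811 → 7⁴ + 8⁴ + 1⁴ + 1⁴ = 2401 + 4096 + 1 + 1 = 6499
6499 → 6⁴ + 4⁴ + 9⁴ + 9⁴ = 1296 + 256 + 6561 + 6561 = 14674
14674 → 1⁴ + 4⁴ + 6⁴ + 7⁴ + 4⁴ = 1 + 256 + 1296 + 2401 + 256 = 4210
4210 → 4⁴ + 2⁴ + 1⁴ + 0⁴ = 256 + 16 + 1 + 0 = 273
273 → 2⁴ + 7⁴ + 3⁴ = 16 + 2401 + 81 = 2498
2498 → 2⁴ + 4⁴ + 9⁴ + 8⁴ = 16 + 256 + 6561 + 4096 = 10929
10929 → 1⁴ + 0⁴ + 9⁴ + 2⁴ + 9⁴ = 1 + 0 + 6561 + 16 + 6561 = 13139
13139 → 1⁴ + 3⁴ + 1⁴ + 3⁴ + 9⁴ = 1 + 81 + 1 + 81 + 6561 = 6725
6725 → 6⁴ + 7⁴ + 2⁴ + 5⁴ = 1296 + 2401 + 16 + 625 = 4338
4338 → 4⁴ + 3⁴ + 3⁴ + 8⁴ = 256 + 81 + 81 + 4096 = 4514
4514 → 4⁴ + 5⁴ + 1⁴ + 4⁴ = 256 + 625 + 1 + 256 = 1138
1138 → 1⁴ + 1⁴ + 3⁴ + 8⁴ = 1 + 1 + 81 + 4096 = 4179
4179 → 4⁴ + 1⁴ + 7⁴ + 9⁴ = 256 + 1 + 2401 + 6561 = 9219
9219 → 9⁴ + 2⁴ + 1⁴ + 9⁴ = 6561 + 16 + 1 + 6561 = 13139  — 13139 already appeared earlier.

13139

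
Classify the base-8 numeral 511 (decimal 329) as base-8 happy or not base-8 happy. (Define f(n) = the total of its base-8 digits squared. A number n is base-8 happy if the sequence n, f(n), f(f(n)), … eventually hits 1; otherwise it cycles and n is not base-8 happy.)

329 = (5,1,1)_8 → 5² + 1² + 1² = 25 + 1 + 1 = 27
27 = (3,3)_8 → 3² + 3² = 9 + 9 = 18
18 = (2,2)_8 → 2² + 2² = 4 + 4 = 8
8 = (1,0)_8 → 1² + 0² = 1 + 0 = 1  — reached 1.

base-8 happy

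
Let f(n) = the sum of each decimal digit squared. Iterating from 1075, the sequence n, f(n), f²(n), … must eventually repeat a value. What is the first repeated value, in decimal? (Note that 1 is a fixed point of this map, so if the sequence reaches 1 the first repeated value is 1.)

1075 → 1² + 0² + 7² + 5² = 1 + 0 + 49 + 25 = 75
75 → 7² + 5² = 49 + 25 = 74
74 → 7² + 4² = 49 + 16 = 65
65 → 6² + 5² = 36 + 25 = 61
61 → 6² + 1² = 36 + 1 = 37
37 → 3² + 7² = 9 + 49 = 58
58 → 5² + 8² = 25 + 64 = 89
89 → 8² + 9² = 64 + 81 = 145
145 → 1² + 4² + 5² = 1 + 16 + 25 = 42
42 → 4² + 2² = 16 + 4 = 20
20 → 2² + 0² = 4 + 0 = 4
4 → 4² = 16
16 → 1² + 6² = 1 + 36 = 37  — 37 already appeared earlier.

37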